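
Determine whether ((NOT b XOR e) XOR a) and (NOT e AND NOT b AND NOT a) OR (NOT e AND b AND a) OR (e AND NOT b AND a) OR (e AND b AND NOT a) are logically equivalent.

Yes, they are equivalent — the two output columns agree on all 8 assignments:
e | b | a | Expression 1 | Expression 2
---------------------------------------
0 | 0 | 0 | 1 | 1
0 | 0 | 1 | 0 | 0
0 | 1 | 0 | 0 | 0
0 | 1 | 1 | 1 | 1
1 | 0 | 0 | 0 | 0
1 | 0 | 1 | 1 | 1
1 | 1 | 0 | 1 | 1
1 | 1 | 1 | 0 | 0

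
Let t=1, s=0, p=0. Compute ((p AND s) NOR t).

Substituting: ((0 AND 0) NOR 1)
= 0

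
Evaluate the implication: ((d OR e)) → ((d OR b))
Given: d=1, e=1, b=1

Antecedent ((d OR e)) = 1; consequent ((d OR b)) = 1.
1 → 1 = 1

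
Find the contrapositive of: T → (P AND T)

Contrapositive: NOT (P AND T) → NOT T
Note: A statement and its contrapositive are logically equivalent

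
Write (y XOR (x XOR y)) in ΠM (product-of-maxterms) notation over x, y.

ΠM(0, 1) = (x OR y) AND (x OR NOT y)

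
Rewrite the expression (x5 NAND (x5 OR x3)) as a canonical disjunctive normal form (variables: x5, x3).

(NOT x5 AND NOT x3) OR (NOT x5 AND x3)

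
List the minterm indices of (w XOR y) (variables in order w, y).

Σm(1, 2) = (NOT w AND y) OR (w AND NOT y)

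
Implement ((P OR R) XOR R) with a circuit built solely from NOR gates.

((((((P NOR R) NOR (P NOR R)) NOR R) NOR (((P NOR R) NOR (P NOR R)) NOR R)) NOR ((((P NOR R) NOR (P NOR R)) NOR R) NOR (((P NOR R) NOR (P NOR R)) NOR R))) NOR ((((((P NOR R) NOR (P NOR R)) NOR ((P NOR R) NOR (P NOR R))) NOR (R NOR R)) NOR ((((P NOR R) NOR (P NOR R)) NOR ((P NOR R) NOR (P NOR R))) NOR (R NOR R))) NOR (((((P NOR R) NOR (P NOR R)) NOR ((P NOR R) NOR (P NOR R))) NOR (R NOR R)) NOR ((((P NOR R) NOR (P NOR R)) NOR ((P NOR R) NOR (P NOR R))) NOR (R NOR R)))))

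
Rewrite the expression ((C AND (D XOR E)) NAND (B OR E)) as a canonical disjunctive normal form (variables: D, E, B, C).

(NOT D AND NOT E AND NOT B AND NOT C) OR (NOT D AND NOT E AND NOT B AND C) OR (NOT D AND NOT E AND B AND NOT C) OR (NOT D AND NOT E AND B AND C) OR (NOT D AND E AND NOT B AND NOT C) OR (NOT D AND E AND B AND NOT C) OR (D AND NOT E AND NOT B AND NOT C) OR (D AND NOT E AND NOT B AND C) OR (D AND NOT E AND B AND NOT C) OR (D AND E AND NOT B AND NOT C) OR (D AND E AND NOT B AND C) OR (D AND E AND B AND NOT C) OR (D AND E AND B AND C)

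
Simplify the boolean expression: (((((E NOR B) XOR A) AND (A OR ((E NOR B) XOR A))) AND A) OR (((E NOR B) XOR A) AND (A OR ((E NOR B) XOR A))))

By absorption (E OR (E AND v) = E) then absorption (E AND (E OR v) = E):
= ((E NOR B) XOR A)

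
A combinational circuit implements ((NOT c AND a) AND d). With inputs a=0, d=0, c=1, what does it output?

Substituting: ((NOT 1 AND 0) AND 0)
= 0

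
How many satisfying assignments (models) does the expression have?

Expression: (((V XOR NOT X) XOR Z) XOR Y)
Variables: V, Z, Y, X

Satisfying assignments: (0,0,0,0), (0,0,1,1), (0,1,0,1), (0,1,1,0), (1,0,0,1), (1,0,1,0), (1,1,0,0), (1,1,1,1)
Count: 8 out of 16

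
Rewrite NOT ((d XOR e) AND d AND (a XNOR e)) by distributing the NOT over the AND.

NOT (d XOR e) OR NOT d OR NOT (a XNOR e)
De Morgan's: NOT(AND of terms) = OR of negations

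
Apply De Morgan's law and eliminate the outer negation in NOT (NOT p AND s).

p OR NOT s
De Morgan's: NOT(AND of terms) = OR of negations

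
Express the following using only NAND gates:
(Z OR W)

((Z NAND Z) NAND (W NAND W))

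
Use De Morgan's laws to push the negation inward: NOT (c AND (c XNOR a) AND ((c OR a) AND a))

NOT c OR NOT (c XNOR a) OR NOT ((c OR a) AND a)
De Morgan's: NOT(AND of terms) = OR of negations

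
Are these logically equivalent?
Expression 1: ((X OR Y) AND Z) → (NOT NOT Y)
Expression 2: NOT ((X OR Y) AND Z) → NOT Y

No, Inverse is not equivalent to original (counterexample: X=0, Z=0, Y=1)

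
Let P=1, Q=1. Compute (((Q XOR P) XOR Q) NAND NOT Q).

Substituting: (((1 XOR 1) XOR 1) NAND NOT 1)
= 1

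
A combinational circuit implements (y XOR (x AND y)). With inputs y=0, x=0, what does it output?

Substituting: (0 XOR (0 AND 0))
= 0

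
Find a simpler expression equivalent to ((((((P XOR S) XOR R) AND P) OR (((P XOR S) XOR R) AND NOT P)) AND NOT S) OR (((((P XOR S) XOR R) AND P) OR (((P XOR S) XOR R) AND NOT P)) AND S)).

By distribution ((E AND v) OR (E AND NOT v) = E) then distribution ((E AND v) OR (E AND NOT v) = E):
= ((P XOR S) XOR R)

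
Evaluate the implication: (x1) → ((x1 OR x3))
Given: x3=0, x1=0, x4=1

Antecedent (x1) = 0; consequent ((x1 OR x3)) = 0.
0 → 0 = 1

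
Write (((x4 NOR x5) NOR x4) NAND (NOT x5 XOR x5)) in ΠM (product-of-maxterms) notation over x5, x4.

ΠM(2) = (NOT x5 OR x4)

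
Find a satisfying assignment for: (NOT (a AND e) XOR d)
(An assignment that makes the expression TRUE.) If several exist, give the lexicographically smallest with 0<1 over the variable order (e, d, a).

e=0, d=0, a=0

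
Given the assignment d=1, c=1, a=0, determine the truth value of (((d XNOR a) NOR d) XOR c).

Substituting: (((1 XNOR 0) NOR 1) XOR 1)
= 1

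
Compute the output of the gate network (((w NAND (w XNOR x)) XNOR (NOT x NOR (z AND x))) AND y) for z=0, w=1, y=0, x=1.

Substituting: (((1 NAND (1 XNOR 1)) XNOR (NOT 1 NOR (0 AND 1))) AND 0)
= 0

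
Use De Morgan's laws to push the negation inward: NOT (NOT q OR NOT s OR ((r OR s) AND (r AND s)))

q AND s AND NOT ((r OR s) AND (r AND s))
De Morgan's: NOT(OR of terms) = AND of negations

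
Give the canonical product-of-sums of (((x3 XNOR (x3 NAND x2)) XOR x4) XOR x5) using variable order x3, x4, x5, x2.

ΠM(0, 1, 6, 7, 9, 10, 12, 15) = (x3 OR x4 OR x5 OR x2) AND (x3 OR x4 OR x5 OR NOT x2) AND (x3 OR NOT x4 OR NOT x5 OR x2) AND (x3 OR NOT x4 OR NOT x5 OR NOT x2) AND (NOT x3 OR x4 OR x5 OR NOT x2) AND (NOT x3 OR x4 OR NOT x5 OR x2) AND (NOT x3 OR NOT x4 OR x5 OR x2) AND (NOT x3 OR NOT x4 OR NOT x5 OR NOT x2)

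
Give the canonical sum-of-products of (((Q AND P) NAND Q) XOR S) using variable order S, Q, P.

Σm(0, 1, 2, 7) = (NOT S AND NOT Q AND NOT P) OR (NOT S AND NOT Q AND P) OR (NOT S AND Q AND NOT P) OR (S AND Q AND P)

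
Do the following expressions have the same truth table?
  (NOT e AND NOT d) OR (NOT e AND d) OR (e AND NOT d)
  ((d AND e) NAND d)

Yes, they are equivalent — the two output columns agree on all 4 assignments:
e | d | Expression 1 | Expression 2
-----------------------------------
0 | 0 | 1 | 1
0 | 1 | 1 | 1
1 | 0 | 1 | 1
1 | 1 | 0 | 0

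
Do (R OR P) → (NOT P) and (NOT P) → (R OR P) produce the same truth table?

No, Converse is not equivalent to original (counterexample: P=0, R=0, T=0)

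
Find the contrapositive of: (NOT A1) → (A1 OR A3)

Contrapositive: NOT (A1 OR A3) → A1
Note: A statement and its contrapositive are logically equivalent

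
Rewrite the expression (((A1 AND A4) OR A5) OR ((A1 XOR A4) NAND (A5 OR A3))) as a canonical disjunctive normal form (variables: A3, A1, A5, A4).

(NOT A3 AND NOT A1 AND NOT A5 AND NOT A4) OR (NOT A3 AND NOT A1 AND NOT A5 AND A4) OR (NOT A3 AND NOT A1 AND A5 AND NOT A4) OR (NOT A3 AND NOT A1 AND A5 AND A4) OR (NOT A3 AND A1 AND NOT A5 AND NOT A4) OR (NOT A3 AND A1 AND NOT A5 AND A4) OR (NOT A3 AND A1 AND A5 AND NOT A4) OR (NOT A3 AND A1 AND A5 AND A4) OR (A3 AND NOT A1 AND NOT A5 AND NOT A4) OR (A3 AND NOT A1 AND A5 AND NOT A4) OR (A3 AND NOT A1 AND A5 AND A4) OR (A3 AND A1 AND NOT A5 AND A4) OR (A3 AND A1 AND A5 AND NOT A4) OR (A3 AND A1 AND A5 AND A4)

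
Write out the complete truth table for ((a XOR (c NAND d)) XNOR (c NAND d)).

a | c | d | Output
------------------
0 | 0 | 0 | 1
0 | 0 | 1 | 1
0 | 1 | 0 | 1
0 | 1 | 1 | 1
1 | 0 | 0 | 0
1 | 0 | 1 | 0
1 | 1 | 0 | 0
1 | 1 | 1 | 0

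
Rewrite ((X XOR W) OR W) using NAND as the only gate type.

((((X NAND (X NAND W)) NAND (W NAND (X NAND W))) NAND ((X NAND (X NAND W)) NAND (W NAND (X NAND W)))) NAND (W NAND W))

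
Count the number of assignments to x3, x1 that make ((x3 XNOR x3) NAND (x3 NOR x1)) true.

Satisfying assignments: (0,1), (1,0), (1,1)
Count: 3 out of 4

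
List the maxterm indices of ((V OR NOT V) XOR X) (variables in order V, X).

ΠM(1, 3) = (V OR NOT X) AND (NOT V OR NOT X)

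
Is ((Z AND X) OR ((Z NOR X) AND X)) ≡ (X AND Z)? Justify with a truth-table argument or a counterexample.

Yes, they are equivalent — the two output columns agree on all 4 assignments:
X | Z | Expression 1 | Expression 2
-----------------------------------
0 | 0 | 0 | 0
0 | 1 | 0 | 0
1 | 0 | 0 | 0
1 | 1 | 1 | 1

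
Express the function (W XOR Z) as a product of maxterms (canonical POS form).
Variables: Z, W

ΠM(0, 3) = (Z OR W) AND (NOT Z OR NOT W)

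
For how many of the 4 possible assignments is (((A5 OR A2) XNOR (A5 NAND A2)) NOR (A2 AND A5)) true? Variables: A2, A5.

Satisfying assignments: (0,0)
Count: 1 out of 4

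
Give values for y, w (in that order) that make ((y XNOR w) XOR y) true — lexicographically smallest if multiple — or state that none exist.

y=0, w=0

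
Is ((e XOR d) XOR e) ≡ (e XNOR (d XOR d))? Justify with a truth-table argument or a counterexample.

No. Counterexample: with e=0, d=0, Expression 1 = 0 but Expression 2 = 1.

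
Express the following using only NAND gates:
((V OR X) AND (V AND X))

((((V NAND V) NAND (X NAND X)) NAND ((V NAND X) NAND (V NAND X))) NAND (((V NAND V) NAND (X NAND X)) NAND ((V NAND X) NAND (V NAND X))))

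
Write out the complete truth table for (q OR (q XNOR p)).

p | q | Output
--------------
0 | 0 | 1
0 | 1 | 1
1 | 0 | 0
1 | 1 | 1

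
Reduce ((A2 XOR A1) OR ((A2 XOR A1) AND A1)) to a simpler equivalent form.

By absorption (E OR (E AND v) = E):
= (A2 XOR A1)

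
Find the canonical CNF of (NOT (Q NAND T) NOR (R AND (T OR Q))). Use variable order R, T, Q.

(R OR NOT T OR NOT Q) AND (NOT R OR T OR NOT Q) AND (NOT R OR NOT T OR Q) AND (NOT R OR NOT T OR NOT Q)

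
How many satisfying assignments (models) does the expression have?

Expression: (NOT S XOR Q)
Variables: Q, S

Satisfying assignments: (0,0), (1,1)
Count: 2 out of 4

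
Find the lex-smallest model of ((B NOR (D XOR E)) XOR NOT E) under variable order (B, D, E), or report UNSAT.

B=0, D=1, E=0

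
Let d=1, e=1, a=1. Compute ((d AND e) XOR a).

Substituting: ((1 AND 1) XOR 1)
= 0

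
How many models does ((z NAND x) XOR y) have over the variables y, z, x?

Satisfying assignments: (0,0,0), (0,0,1), (0,1,0), (1,1,1)
Count: 4 out of 8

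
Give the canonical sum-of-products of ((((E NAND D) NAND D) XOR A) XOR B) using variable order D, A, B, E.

Σm(0, 1, 6, 7, 9, 10, 12, 15) = (NOT D AND NOT A AND NOT B AND NOT E) OR (NOT D AND NOT A AND NOT B AND E) OR (NOT D AND A AND B AND NOT E) OR (NOT D AND A AND B AND E) OR (D AND NOT A AND NOT B AND E) OR (D AND NOT A AND B AND NOT E) OR (D AND A AND NOT B AND NOT E) OR (D AND A AND B AND E)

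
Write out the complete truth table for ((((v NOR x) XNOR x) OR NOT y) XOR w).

w | v | y | x | Output
----------------------
0 | 0 | 0 | 0 | 1
0 | 0 | 0 | 1 | 1
0 | 0 | 1 | 0 | 0
0 | 0 | 1 | 1 | 0
0 | 1 | 0 | 0 | 1
0 | 1 | 0 | 1 | 1
0 | 1 | 1 | 0 | 1
0 | 1 | 1 | 1 | 0
1 | 0 | 0 | 0 | 0
1 | 0 | 0 | 1 | 0
1 | 0 | 1 | 0 | 1
1 | 0 | 1 | 1 | 1
1 | 1 | 0 | 0 | 0
1 | 1 | 0 | 1 | 0
1 | 1 | 1 | 0 | 0
1 | 1 | 1 | 1 | 1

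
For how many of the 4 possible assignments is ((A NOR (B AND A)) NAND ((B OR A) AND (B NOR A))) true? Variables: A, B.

Satisfying assignments: (0,0), (0,1), (1,0), (1,1)
Count: 4 out of 4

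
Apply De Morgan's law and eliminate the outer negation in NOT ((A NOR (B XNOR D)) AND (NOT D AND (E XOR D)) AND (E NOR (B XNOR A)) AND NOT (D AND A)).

NOT (A NOR (B XNOR D)) OR NOT (NOT D AND (E XOR D)) OR NOT (E NOR (B XNOR A)) OR (D AND A)
De Morgan's: NOT(AND of terms) = OR of negations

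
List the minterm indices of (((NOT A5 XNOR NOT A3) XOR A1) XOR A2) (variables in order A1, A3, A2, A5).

Σm(0, 3, 5, 6, 9, 10, 12, 15) = (NOT A1 AND NOT A3 AND NOT A2 AND NOT A5) OR (NOT A1 AND NOT A3 AND A2 AND A5) OR (NOT A1 AND A3 AND NOT A2 AND A5) OR (NOT A1 AND A3 AND A2 AND NOT A5) OR (A1 AND NOT A3 AND NOT A2 AND A5) OR (A1 AND NOT A3 AND A2 AND NOT A5) OR (A1 AND A3 AND NOT A2 AND NOT A5) OR (A1 AND A3 AND A2 AND A5)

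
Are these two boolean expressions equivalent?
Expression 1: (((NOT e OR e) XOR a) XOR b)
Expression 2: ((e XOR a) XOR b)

No. Counterexample: with a=0, b=0, e=0, Expression 1 = 1 but Expression 2 = 0.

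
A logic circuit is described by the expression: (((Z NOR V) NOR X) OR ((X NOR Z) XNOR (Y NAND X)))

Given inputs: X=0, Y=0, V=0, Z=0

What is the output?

Substituting: (((0 NOR 0) NOR 0) OR ((0 NOR 0) XNOR (0 NAND 0)))
= 1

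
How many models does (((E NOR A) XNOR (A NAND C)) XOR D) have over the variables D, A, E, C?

Satisfying assignments: (0,0,0,0), (0,0,0,1), (0,1,0,1), (0,1,1,1), (1,0,1,0), (1,0,1,1), (1,1,0,0), (1,1,1,0)
Count: 8 out of 16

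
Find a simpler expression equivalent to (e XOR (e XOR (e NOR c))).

By XOR self-cancellation ((E XOR v) XOR v = E):
= (e NOR c)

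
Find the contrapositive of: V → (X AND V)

Contrapositive: NOT (X AND V) → NOT V
Note: A statement and its contrapositive are logically equivalent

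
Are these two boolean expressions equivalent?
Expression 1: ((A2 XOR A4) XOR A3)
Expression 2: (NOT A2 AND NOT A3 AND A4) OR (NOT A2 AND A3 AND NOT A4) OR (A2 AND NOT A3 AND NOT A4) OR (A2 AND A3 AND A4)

Yes, they are equivalent — the two output columns agree on all 8 assignments:
A2 | A3 | A4 | Expression 1 | Expression 2
------------------------------------------
0 | 0 | 0 | 0 | 0
0 | 0 | 1 | 1 | 1
0 | 1 | 0 | 1 | 1
0 | 1 | 1 | 0 | 0
1 | 0 | 0 | 1 | 1
1 | 0 | 1 | 0 | 0
1 | 1 | 0 | 0 | 0
1 | 1 | 1 | 1 | 1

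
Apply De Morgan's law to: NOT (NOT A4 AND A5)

A4 OR NOT A5
De Morgan's: NOT(AND of terms) = OR of negations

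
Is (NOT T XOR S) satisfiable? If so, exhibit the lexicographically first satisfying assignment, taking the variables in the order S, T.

S=0, T=0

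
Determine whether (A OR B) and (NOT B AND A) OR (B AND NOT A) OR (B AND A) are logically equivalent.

Yes, they are equivalent — the two output columns agree on all 4 assignments:
B | A | Expression 1 | Expression 2
-----------------------------------
0 | 0 | 0 | 0
0 | 1 | 1 | 1
1 | 0 | 1 | 1
1 | 1 | 1 | 1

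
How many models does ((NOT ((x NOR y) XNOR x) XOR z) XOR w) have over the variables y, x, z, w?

Satisfying assignments: (0,0,0,0), (0,0,1,1), (0,1,0,0), (0,1,1,1), (1,0,0,1), (1,0,1,0), (1,1,0,0), (1,1,1,1)
Count: 8 out of 16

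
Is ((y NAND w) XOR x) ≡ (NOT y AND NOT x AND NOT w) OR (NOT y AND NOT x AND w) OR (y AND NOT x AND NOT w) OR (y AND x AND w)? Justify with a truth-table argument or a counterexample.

Yes, they are equivalent — the two output columns agree on all 8 assignments:
y | x | w | Expression 1 | Expression 2
---------------------------------------
0 | 0 | 0 | 1 | 1
0 | 0 | 1 | 1 | 1
0 | 1 | 0 | 0 | 0
0 | 1 | 1 | 0 | 0
1 | 0 | 0 | 1 | 1
1 | 0 | 1 | 0 | 0
1 | 1 | 0 | 0 | 0
1 | 1 | 1 | 1 | 1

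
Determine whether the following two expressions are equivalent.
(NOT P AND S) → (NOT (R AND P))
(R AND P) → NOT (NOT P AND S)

Yes, Contrapositive is always equivalent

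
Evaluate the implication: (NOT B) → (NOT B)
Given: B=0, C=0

Antecedent (NOT B) = 1; consequent (NOT B) = 1.
1 → 1 = 1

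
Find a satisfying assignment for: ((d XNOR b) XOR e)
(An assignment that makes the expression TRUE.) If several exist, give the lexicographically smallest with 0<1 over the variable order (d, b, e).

d=0, b=0, e=0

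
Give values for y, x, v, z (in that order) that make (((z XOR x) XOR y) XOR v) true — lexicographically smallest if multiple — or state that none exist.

y=0, x=0, v=0, z=1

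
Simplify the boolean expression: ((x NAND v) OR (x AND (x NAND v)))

By absorption (E OR (E AND v) = E):
= (x NAND v)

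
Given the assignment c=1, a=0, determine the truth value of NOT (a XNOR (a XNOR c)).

Substituting: NOT (0 XNOR (0 XNOR 1))
= 0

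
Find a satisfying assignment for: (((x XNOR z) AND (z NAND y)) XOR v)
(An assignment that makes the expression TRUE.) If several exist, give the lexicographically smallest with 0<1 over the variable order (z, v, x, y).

z=0, v=0, x=0, y=0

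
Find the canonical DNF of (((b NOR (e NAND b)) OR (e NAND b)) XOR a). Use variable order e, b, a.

(NOT e AND NOT b AND NOT a) OR (NOT e AND b AND NOT a) OR (e AND NOT b AND NOT a) OR (e AND b AND a)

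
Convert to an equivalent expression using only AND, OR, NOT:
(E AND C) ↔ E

((E AND C) AND E) OR (NOT (E AND C) AND NOT E)
(Biconditional = both true or both false)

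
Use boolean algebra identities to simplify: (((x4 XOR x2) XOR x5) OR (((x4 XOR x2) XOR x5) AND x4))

By absorption (E OR (E AND v) = E):
= ((x4 XOR x2) XOR x5)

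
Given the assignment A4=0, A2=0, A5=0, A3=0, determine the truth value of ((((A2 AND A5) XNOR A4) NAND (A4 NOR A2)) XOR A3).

Substituting: ((((0 AND 0) XNOR 0) NAND (0 NOR 0)) XOR 0)
= 0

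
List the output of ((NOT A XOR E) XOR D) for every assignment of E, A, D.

E | A | D | Output
------------------
0 | 0 | 0 | 1
0 | 0 | 1 | 0
0 | 1 | 0 | 0
0 | 1 | 1 | 1
1 | 0 | 0 | 0
1 | 0 | 1 | 1
1 | 1 | 0 | 1
1 | 1 | 1 | 0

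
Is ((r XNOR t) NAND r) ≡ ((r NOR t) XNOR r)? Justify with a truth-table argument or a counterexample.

No. Counterexample: with r=0, t=0, Expression 1 = 1 but Expression 2 = 0.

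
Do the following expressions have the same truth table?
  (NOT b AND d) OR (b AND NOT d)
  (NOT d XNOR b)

Yes, they are equivalent — the two output columns agree on all 4 assignments:
b | d | Expression 1 | Expression 2
-----------------------------------
0 | 0 | 0 | 0
0 | 1 | 1 | 1
1 | 0 | 1 | 1
1 | 1 | 0 | 0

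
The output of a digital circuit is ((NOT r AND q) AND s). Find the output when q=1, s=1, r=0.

Substituting: ((NOT 0 AND 1) AND 1)
= 1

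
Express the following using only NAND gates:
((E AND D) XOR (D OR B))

((((E NAND D) NAND (E NAND D)) NAND (((E NAND D) NAND (E NAND D)) NAND ((D NAND D) NAND (B NAND B)))) NAND (((D NAND D) NAND (B NAND B)) NAND (((E NAND D) NAND (E NAND D)) NAND ((D NAND D) NAND (B NAND B)))))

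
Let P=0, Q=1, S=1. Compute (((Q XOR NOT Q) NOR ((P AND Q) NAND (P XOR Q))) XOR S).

Substituting: (((1 XOR NOT 1) NOR ((0 AND 1) NAND (0 XOR 1))) XOR 1)
= 1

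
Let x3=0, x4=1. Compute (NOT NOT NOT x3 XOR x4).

Substituting: (NOT NOT NOT 0 XOR 1)
= 0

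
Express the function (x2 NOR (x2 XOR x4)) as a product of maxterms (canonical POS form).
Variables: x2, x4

ΠM(1, 2, 3) = (x2 OR NOT x4) AND (NOT x2 OR x4) AND (NOT x2 OR NOT x4)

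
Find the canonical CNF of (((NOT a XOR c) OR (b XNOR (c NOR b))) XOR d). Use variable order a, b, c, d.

(a OR b OR c OR NOT d) AND (a OR b OR NOT c OR NOT d) AND (a OR NOT b OR c OR NOT d) AND (a OR NOT b OR NOT c OR d) AND (NOT a OR b OR c OR d) AND (NOT a OR b OR NOT c OR NOT d) AND (NOT a OR NOT b OR c OR d) AND (NOT a OR NOT b OR NOT c OR NOT d)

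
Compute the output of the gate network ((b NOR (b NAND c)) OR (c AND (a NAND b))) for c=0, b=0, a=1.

Substituting: ((0 NOR (0 NAND 0)) OR (0 AND (1 NAND 0)))
= 0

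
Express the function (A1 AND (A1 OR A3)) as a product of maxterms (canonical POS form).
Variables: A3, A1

ΠM(0, 2) = (A3 OR A1) AND (NOT A3 OR A1)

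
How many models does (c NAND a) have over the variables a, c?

Satisfying assignments: (0,0), (0,1), (1,0)
Count: 3 out of 4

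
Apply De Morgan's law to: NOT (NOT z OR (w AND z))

z AND NOT (w AND z)
De Morgan's: NOT(OR of terms) = AND of negations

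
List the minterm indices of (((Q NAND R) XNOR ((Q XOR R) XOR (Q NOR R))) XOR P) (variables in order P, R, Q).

Σm(0, 1, 2, 3) = (NOT P AND NOT R AND NOT Q) OR (NOT P AND NOT R AND Q) OR (NOT P AND R AND NOT Q) OR (NOT P AND R AND Q)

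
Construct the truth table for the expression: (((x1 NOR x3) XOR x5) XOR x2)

x5 | x3 | x1 | x2 | Output
--------------------------
0 | 0 | 0 | 0 | 1
0 | 0 | 0 | 1 | 0
0 | 0 | 1 | 0 | 0
0 | 0 | 1 | 1 | 1
0 | 1 | 0 | 0 | 0
0 | 1 | 0 | 1 | 1
0 | 1 | 1 | 0 | 0
0 | 1 | 1 | 1 | 1
1 | 0 | 0 | 0 | 0
1 | 0 | 0 | 1 | 1
1 | 0 | 1 | 0 | 1
1 | 0 | 1 | 1 | 0
1 | 1 | 0 | 0 | 1
1 | 1 | 0 | 1 | 0
1 | 1 | 1 | 0 | 1
1 | 1 | 1 | 1 | 0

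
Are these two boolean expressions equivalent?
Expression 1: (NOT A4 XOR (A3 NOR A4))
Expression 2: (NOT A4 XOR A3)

No. Counterexample: with A3=0, A4=0, Expression 1 = 0 but Expression 2 = 1.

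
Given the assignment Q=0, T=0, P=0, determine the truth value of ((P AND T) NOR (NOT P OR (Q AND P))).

Substituting: ((0 AND 0) NOR (NOT 0 OR (0 AND 0)))
= 0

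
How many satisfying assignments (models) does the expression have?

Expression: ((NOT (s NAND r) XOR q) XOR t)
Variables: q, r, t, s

Satisfying assignments: (0,0,1,0), (0,0,1,1), (0,1,0,1), (0,1,1,0), (1,0,0,0), (1,0,0,1), (1,1,0,0), (1,1,1,1)
Count: 8 out of 16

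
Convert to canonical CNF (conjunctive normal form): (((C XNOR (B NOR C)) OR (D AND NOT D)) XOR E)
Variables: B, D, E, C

(B OR D OR E OR C) AND (B OR D OR E OR NOT C) AND (B OR NOT D OR E OR C) AND (B OR NOT D OR E OR NOT C) AND (NOT B OR D OR E OR NOT C) AND (NOT B OR D OR NOT E OR C) AND (NOT B OR NOT D OR E OR NOT C) AND (NOT B OR NOT D OR NOT E OR C)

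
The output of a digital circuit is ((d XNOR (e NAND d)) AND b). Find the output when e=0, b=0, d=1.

Substituting: ((1 XNOR (0 NAND 1)) AND 0)
= 0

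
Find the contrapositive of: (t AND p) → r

Contrapositive: NOT r → NOT (t AND p)
Note: A statement and its contrapositive are logically equivalent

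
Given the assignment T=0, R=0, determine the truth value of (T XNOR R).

Substituting: (0 XNOR 0)
= 1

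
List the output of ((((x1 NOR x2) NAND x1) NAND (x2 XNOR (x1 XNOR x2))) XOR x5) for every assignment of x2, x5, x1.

x2 | x5 | x1 | Output
---------------------
0 | 0 | 0 | 1
0 | 0 | 1 | 0
0 | 1 | 0 | 0
0 | 1 | 1 | 1
1 | 0 | 0 | 1
1 | 0 | 1 | 0
1 | 1 | 0 | 0
1 | 1 | 1 | 1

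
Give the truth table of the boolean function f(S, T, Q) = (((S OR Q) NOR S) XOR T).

S | T | Q | Output
------------------
0 | 0 | 0 | 1
0 | 0 | 1 | 0
0 | 1 | 0 | 0
0 | 1 | 1 | 1
1 | 0 | 0 | 0
1 | 0 | 1 | 0
1 | 1 | 0 | 1
1 | 1 | 1 | 1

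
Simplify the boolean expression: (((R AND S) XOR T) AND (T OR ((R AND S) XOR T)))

By absorption (E AND (E OR v) = E):
= ((R AND S) XOR T)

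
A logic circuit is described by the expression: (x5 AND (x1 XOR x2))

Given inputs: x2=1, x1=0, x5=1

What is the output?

Substituting: (1 AND (0 XOR 1))
= 1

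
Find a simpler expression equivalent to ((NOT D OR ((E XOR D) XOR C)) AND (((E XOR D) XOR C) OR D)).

By distribution ((E OR v) AND (E OR NOT v) = E):
= ((E XOR D) XOR C)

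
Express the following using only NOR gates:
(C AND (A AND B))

((C NOR C) NOR (((A NOR A) NOR (B NOR B)) NOR ((A NOR A) NOR (B NOR B))))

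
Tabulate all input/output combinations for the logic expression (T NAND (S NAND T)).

T | S | Output
--------------
0 | 0 | 1
0 | 1 | 1
1 | 0 | 0
1 | 1 | 1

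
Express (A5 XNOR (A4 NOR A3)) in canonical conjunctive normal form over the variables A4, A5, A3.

(A4 OR A5 OR A3) AND (A4 OR NOT A5 OR NOT A3) AND (NOT A4 OR NOT A5 OR A3) AND (NOT A4 OR NOT A5 OR NOT A3)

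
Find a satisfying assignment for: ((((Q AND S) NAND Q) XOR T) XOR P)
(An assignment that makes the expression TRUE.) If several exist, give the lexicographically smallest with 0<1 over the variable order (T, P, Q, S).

T=0, P=0, Q=0, S=0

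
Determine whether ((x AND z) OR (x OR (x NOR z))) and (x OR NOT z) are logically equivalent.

Yes, they are equivalent — the two output columns agree on all 4 assignments:
x | z | Expression 1 | Expression 2
-----------------------------------
0 | 0 | 1 | 1
0 | 1 | 0 | 0
1 | 0 | 1 | 1
1 | 1 | 1 | 1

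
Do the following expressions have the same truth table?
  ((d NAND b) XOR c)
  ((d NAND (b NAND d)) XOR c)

No. Counterexample: with b=0, c=0, d=1, Expression 1 = 1 but Expression 2 = 0.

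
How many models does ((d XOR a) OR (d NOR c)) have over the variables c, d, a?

Satisfying assignments: (0,0,0), (0,0,1), (0,1,0), (1,0,1), (1,1,0)
Count: 5 out of 8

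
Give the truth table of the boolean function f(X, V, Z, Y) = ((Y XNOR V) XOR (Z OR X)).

X | V | Z | Y | Output
----------------------
0 | 0 | 0 | 0 | 1
0 | 0 | 0 | 1 | 0
0 | 0 | 1 | 0 | 0
0 | 0 | 1 | 1 | 1
0 | 1 | 0 | 0 | 0
0 | 1 | 0 | 1 | 1
0 | 1 | 1 | 0 | 1
0 | 1 | 1 | 1 | 0
1 | 0 | 0 | 0 | 0
1 | 0 | 0 | 1 | 1
1 | 0 | 1 | 0 | 0
1 | 0 | 1 | 1 | 1
1 | 1 | 0 | 0 | 1
1 | 1 | 0 | 1 | 0
1 | 1 | 1 | 0 | 1
1 | 1 | 1 | 1 | 0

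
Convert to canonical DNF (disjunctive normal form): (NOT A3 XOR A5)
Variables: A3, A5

(NOT A3 AND NOT A5) OR (A3 AND A5)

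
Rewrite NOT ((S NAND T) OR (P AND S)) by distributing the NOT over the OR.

NOT (S NAND T) AND NOT (P AND S)
De Morgan's: NOT(OR of terms) = AND of negations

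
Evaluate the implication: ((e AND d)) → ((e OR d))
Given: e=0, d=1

Antecedent ((e AND d)) = 0; consequent ((e OR d)) = 1.
0 → 1 = 1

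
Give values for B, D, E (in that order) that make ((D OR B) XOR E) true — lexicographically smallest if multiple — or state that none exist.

B=0, D=0, E=1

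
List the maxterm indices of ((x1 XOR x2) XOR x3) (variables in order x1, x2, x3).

ΠM(0, 3, 5, 6) = (x1 OR x2 OR x3) AND (x1 OR NOT x2 OR NOT x3) AND (NOT x1 OR x2 OR NOT x3) AND (NOT x1 OR NOT x2 OR x3)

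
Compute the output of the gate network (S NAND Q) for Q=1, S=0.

Substituting: (0 NAND 1)
= 1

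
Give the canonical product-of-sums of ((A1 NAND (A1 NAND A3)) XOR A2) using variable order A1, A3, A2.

ΠM(1, 3, 4, 7) = (A1 OR A3 OR NOT A2) AND (A1 OR NOT A3 OR NOT A2) AND (NOT A1 OR A3 OR A2) AND (NOT A1 OR NOT A3 OR NOT A2)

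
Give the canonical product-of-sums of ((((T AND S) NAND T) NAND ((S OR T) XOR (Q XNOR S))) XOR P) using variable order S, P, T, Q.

ΠM(0, 3, 5, 6, 8, 13, 14, 15) = (S OR P OR T OR Q) AND (S OR P OR NOT T OR NOT Q) AND (S OR NOT P OR T OR NOT Q) AND (S OR NOT P OR NOT T OR Q) AND (NOT S OR P OR T OR Q) AND (NOT S OR NOT P OR T OR NOT Q) AND (NOT S OR NOT P OR NOT T OR Q) AND (NOT S OR NOT P OR NOT T OR NOT Q)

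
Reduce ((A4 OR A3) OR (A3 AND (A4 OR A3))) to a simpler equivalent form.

By absorption (E OR (E AND v) = E):
= (A4 OR A3)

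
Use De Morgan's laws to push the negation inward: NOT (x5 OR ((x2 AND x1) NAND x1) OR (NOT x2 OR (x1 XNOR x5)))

NOT x5 AND NOT ((x2 AND x1) NAND x1) AND NOT (NOT x2 OR (x1 XNOR x5))
De Morgan's: NOT(OR of terms) = AND of negations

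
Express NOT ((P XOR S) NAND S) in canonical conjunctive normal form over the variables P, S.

(P OR S) AND (NOT P OR S) AND (NOT P OR NOT S)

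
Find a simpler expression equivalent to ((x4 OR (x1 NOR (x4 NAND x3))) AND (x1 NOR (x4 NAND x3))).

By absorption (E AND (E OR v) = E):
= (x1 NOR (x4 NAND x3))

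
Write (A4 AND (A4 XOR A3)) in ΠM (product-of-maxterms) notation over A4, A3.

ΠM(0, 1, 3) = (A4 OR A3) AND (A4 OR NOT A3) AND (NOT A4 OR NOT A3)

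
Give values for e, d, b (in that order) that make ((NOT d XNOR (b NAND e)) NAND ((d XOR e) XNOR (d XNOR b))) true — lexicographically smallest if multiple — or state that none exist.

e=0, d=0, b=0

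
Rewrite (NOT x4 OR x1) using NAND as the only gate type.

(((x4 NAND x4) NAND (x4 NAND x4)) NAND (x1 NAND x1))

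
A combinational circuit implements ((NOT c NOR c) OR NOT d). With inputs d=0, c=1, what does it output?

Substituting: ((NOT 1 NOR 1) OR NOT 0)
= 1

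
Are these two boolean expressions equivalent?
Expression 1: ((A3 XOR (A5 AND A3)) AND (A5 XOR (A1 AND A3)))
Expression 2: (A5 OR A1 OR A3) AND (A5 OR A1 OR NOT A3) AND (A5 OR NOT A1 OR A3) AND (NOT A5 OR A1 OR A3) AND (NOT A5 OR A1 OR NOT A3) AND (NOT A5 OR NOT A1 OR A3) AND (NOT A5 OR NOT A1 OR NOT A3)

Yes, they are equivalent — the two output columns agree on all 8 assignments:
A5 | A1 | A3 | Expression 1 | Expression 2
------------------------------------------
0 | 0 | 0 | 0 | 0
0 | 0 | 1 | 0 | 0
0 | 1 | 0 | 0 | 0
0 | 1 | 1 | 1 | 1
1 | 0 | 0 | 0 | 0
1 | 0 | 1 | 0 | 0
1 | 1 | 0 | 0 | 0
1 | 1 | 1 | 0 | 0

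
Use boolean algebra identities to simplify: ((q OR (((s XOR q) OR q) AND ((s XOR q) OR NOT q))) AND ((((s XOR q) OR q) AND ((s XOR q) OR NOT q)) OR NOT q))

By distribution ((E OR v) AND (E OR NOT v) = E) then distribution ((E OR v) AND (E OR NOT v) = E):
= (s XOR q)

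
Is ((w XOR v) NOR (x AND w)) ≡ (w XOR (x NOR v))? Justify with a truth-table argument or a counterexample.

No. Counterexample: with v=0, x=1, w=0, Expression 1 = 1 but Expression 2 = 0.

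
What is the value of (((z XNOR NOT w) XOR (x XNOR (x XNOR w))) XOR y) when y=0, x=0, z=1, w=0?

Substituting: (((1 XNOR NOT 0) XOR (0 XNOR (0 XNOR 0))) XOR 0)
= 1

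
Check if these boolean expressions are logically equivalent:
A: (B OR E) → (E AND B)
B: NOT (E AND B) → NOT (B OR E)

Yes, Contrapositive is always equivalent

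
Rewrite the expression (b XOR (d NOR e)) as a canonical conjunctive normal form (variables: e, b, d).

(e OR b OR NOT d) AND (e OR NOT b OR d) AND (NOT e OR b OR d) AND (NOT e OR b OR NOT d)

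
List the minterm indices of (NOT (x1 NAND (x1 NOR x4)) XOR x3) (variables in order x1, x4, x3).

Σm(1, 3, 5, 7) = (NOT x1 AND NOT x4 AND x3) OR (NOT x1 AND x4 AND x3) OR (x1 AND NOT x4 AND x3) OR (x1 AND x4 AND x3)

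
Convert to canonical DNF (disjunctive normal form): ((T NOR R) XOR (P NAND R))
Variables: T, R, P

(NOT T AND R AND NOT P) OR (T AND NOT R AND NOT P) OR (T AND NOT R AND P) OR (T AND R AND NOT P)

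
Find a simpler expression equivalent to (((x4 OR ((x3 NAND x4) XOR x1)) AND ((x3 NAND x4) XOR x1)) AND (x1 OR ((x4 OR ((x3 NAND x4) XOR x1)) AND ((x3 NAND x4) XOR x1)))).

By absorption (E AND (E OR v) = E) then absorption (E AND (E OR v) = E):
= ((x3 NAND x4) XOR x1)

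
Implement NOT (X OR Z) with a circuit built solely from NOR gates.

(((X NOR Z) NOR (X NOR Z)) NOR ((X NOR Z) NOR (X NOR Z)))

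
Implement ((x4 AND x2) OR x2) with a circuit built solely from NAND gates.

((((x4 NAND x2) NAND (x4 NAND x2)) NAND ((x4 NAND x2) NAND (x4 NAND x2))) NAND (x2 NAND x2))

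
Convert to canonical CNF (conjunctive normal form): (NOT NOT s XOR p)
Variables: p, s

(p OR s) AND (NOT p OR NOT s)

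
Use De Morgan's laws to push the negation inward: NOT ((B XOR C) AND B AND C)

NOT (B XOR C) OR NOT B OR NOT C
De Morgan's: NOT(AND of terms) = OR of negations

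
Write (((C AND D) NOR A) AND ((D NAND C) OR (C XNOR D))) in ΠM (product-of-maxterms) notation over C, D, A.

ΠM(1, 3, 5, 6, 7) = (C OR D OR NOT A) AND (C OR NOT D OR NOT A) AND (NOT C OR D OR NOT A) AND (NOT C OR NOT D OR A) AND (NOT C OR NOT D OR NOT A)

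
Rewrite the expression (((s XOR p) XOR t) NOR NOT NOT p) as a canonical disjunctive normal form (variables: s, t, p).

(NOT s AND NOT t AND NOT p) OR (s AND t AND NOT p)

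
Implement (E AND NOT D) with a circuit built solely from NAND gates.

((E NAND (D NAND D)) NAND (E NAND (D NAND D)))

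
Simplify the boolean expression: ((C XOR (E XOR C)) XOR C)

By XOR self-cancellation ((E XOR v) XOR v = E):
= (E XOR C)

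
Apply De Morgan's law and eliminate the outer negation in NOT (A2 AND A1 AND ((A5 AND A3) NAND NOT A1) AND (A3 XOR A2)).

NOT A2 OR NOT A1 OR NOT ((A5 AND A3) NAND NOT A1) OR NOT (A3 XOR A2)
De Morgan's: NOT(AND of terms) = OR of negations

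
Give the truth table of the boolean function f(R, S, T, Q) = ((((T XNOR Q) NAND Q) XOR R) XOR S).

R | S | T | Q | Output
----------------------
0 | 0 | 0 | 0 | 1
0 | 0 | 0 | 1 | 1
0 | 0 | 1 | 0 | 1
0 | 0 | 1 | 1 | 0
0 | 1 | 0 | 0 | 0
0 | 1 | 0 | 1 | 0
0 | 1 | 1 | 0 | 0
0 | 1 | 1 | 1 | 1
1 | 0 | 0 | 0 | 0
1 | 0 | 0 | 1 | 0
1 | 0 | 1 | 0 | 0
1 | 0 | 1 | 1 | 1
1 | 1 | 0 | 0 | 1
1 | 1 | 0 | 1 | 1
1 | 1 | 1 | 0 | 1
1 | 1 | 1 | 1 | 0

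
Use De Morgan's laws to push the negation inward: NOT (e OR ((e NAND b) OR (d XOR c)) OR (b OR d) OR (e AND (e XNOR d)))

NOT e AND NOT ((e NAND b) OR (d XOR c)) AND NOT (b OR d) AND NOT (e AND (e XNOR d))
De Morgan's: NOT(OR of terms) = AND of negations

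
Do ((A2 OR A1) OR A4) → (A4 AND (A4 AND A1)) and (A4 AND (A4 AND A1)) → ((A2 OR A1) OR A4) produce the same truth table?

No, Converse is not equivalent to original (counterexample: A4=0, A1=0, A2=1)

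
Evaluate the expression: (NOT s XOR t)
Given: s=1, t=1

Substituting: (NOT 1 XOR 1)
= 1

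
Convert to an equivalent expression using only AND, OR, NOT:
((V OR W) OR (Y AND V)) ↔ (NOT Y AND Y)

(((V OR W) OR (Y AND V)) AND (NOT Y AND Y)) OR (NOT ((V OR W) OR (Y AND V)) AND NOT (NOT Y AND Y))
(Biconditional = both true or both false)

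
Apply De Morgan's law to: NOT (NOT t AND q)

t OR NOT q
De Morgan's: NOT(AND of terms) = OR of negations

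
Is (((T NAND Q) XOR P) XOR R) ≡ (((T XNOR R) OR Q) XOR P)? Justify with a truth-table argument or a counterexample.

No. Counterexample: with Q=0, T=1, P=0, R=0, Expression 1 = 1 but Expression 2 = 0.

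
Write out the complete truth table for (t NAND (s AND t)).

t | s | Output
--------------
0 | 0 | 1
0 | 1 | 1
1 | 0 | 1
1 | 1 | 0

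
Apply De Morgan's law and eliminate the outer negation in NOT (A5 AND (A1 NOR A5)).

NOT A5 OR NOT (A1 NOR A5)
De Morgan's: NOT(AND of terms) = OR of negations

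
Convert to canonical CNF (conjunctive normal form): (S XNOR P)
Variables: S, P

(S OR NOT P) AND (NOT S OR P)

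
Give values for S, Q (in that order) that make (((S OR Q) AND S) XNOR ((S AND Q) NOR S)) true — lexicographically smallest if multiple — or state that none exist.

UNSATISFIABLE - no assignment makes this expression true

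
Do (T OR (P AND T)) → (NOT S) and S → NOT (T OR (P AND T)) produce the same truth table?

Yes, Contrapositive is always equivalent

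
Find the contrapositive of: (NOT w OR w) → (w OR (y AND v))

Contrapositive: NOT (w OR (y AND v)) → NOT (NOT w OR w)
Note: A statement and its contrapositive are logically equivalent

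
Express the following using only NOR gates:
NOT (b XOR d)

(((((b NOR d) NOR (b NOR d)) NOR ((b NOR d) NOR (b NOR d))) NOR ((((b NOR b) NOR (d NOR d)) NOR ((b NOR b) NOR (d NOR d))) NOR (((b NOR b) NOR (d NOR d)) NOR ((b NOR b) NOR (d NOR d))))) NOR ((((b NOR d) NOR (b NOR d)) NOR ((b NOR d) NOR (b NOR d))) NOR ((((b NOR b) NOR (d NOR d)) NOR ((b NOR b) NOR (d NOR d))) NOR (((b NOR b) NOR (d NOR d)) NOR ((b NOR b) NOR (d NOR d))))))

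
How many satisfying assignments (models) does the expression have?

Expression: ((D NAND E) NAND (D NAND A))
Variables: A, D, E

Satisfying assignments: (0,1,1), (1,1,0), (1,1,1)
Count: 3 out of 8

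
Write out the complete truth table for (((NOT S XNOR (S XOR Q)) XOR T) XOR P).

T | P | Q | S | Output
----------------------
0 | 0 | 0 | 0 | 0
0 | 0 | 0 | 1 | 0
0 | 0 | 1 | 0 | 1
0 | 0 | 1 | 1 | 1
0 | 1 | 0 | 0 | 1
0 | 1 | 0 | 1 | 1
0 | 1 | 1 | 0 | 0
0 | 1 | 1 | 1 | 0
1 | 0 | 0 | 0 | 1
1 | 0 | 0 | 1 | 1
1 | 0 | 1 | 0 | 0
1 | 0 | 1 | 1 | 0
1 | 1 | 0 | 0 | 0
1 | 1 | 0 | 1 | 0
1 | 1 | 1 | 0 | 1
1 | 1 | 1 | 1 | 1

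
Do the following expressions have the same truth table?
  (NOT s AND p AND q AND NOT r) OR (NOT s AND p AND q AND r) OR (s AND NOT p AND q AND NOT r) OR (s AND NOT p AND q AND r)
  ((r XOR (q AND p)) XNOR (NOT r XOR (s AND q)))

Yes, they are equivalent — the two output columns agree on all 16 assignments:
s | p | q | r | Expression 1 | Expression 2
-------------------------------------------
0 | 0 | 0 | 0 | 0 | 0
0 | 0 | 0 | 1 | 0 | 0
0 | 0 | 1 | 0 | 0 | 0
0 | 0 | 1 | 1 | 0 | 0
0 | 1 | 0 | 0 | 0 | 0
0 | 1 | 0 | 1 | 0 | 0
0 | 1 | 1 | 0 | 1 | 1
0 | 1 | 1 | 1 | 1 | 1
1 | 0 | 0 | 0 | 0 | 0
1 | 0 | 0 | 1 | 0 | 0
1 | 0 | 1 | 0 | 1 | 1
1 | 0 | 1 | 1 | 1 | 1
1 | 1 | 0 | 0 | 0 | 0
1 | 1 | 0 | 1 | 0 | 0
1 | 1 | 1 | 0 | 0 | 0
1 | 1 | 1 | 1 | 0 | 0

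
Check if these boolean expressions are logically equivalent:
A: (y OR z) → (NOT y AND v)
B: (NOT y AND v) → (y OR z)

No, Converse is not equivalent to original (counterexample: z=0, v=0, y=1)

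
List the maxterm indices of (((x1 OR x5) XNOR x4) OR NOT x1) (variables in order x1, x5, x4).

ΠM(4, 6) = (NOT x1 OR x5 OR x4) AND (NOT x1 OR NOT x5 OR x4)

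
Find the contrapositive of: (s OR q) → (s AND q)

Contrapositive: NOT (s AND q) → NOT (s OR q)
Note: A statement and its contrapositive are logically equivalent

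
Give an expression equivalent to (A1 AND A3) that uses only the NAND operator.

((A1 NAND A3) NAND (A1 NAND A3))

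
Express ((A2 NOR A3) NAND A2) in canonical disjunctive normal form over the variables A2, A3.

(NOT A2 AND NOT A3) OR (NOT A2 AND A3) OR (A2 AND NOT A3) OR (A2 AND A3)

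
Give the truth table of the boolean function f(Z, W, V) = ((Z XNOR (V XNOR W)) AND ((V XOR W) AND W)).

Z | W | V | Output
------------------
0 | 0 | 0 | 0
0 | 0 | 1 | 0
0 | 1 | 0 | 1
0 | 1 | 1 | 0
1 | 0 | 0 | 0
1 | 0 | 1 | 0
1 | 1 | 0 | 0
1 | 1 | 1 | 0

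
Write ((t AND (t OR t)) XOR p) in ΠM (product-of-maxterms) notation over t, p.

ΠM(0, 3) = (t OR p) AND (NOT t OR NOT p)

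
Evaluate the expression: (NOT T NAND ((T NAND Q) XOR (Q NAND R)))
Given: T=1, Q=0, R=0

Substituting: (NOT 1 NAND ((1 NAND 0) XOR (0 NAND 0)))
= 1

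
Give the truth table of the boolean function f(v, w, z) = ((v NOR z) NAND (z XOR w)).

v | w | z | Output
------------------
0 | 0 | 0 | 1
0 | 0 | 1 | 1
0 | 1 | 0 | 0
0 | 1 | 1 | 1
1 | 0 | 0 | 1
1 | 0 | 1 | 1
1 | 1 | 0 | 1
1 | 1 | 1 | 1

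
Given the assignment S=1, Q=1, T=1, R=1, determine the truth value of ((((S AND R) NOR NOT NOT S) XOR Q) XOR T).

Substituting: ((((1 AND 1) NOR NOT NOT 1) XOR 1) XOR 1)
= 0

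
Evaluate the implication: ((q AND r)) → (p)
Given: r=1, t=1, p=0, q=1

Antecedent ((q AND r)) = 1; consequent (p) = 0.
1 → 0 = 0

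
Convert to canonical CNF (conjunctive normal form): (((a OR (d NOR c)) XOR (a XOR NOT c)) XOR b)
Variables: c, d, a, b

(c OR d OR a OR b) AND (c OR d OR NOT a OR NOT b) AND (c OR NOT d OR a OR NOT b) AND (c OR NOT d OR NOT a OR NOT b) AND (NOT c OR d OR a OR b) AND (NOT c OR d OR NOT a OR b) AND (NOT c OR NOT d OR a OR b) AND (NOT c OR NOT d OR NOT a OR b)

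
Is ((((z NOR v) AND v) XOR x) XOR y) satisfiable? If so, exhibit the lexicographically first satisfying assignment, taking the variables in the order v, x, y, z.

v=0, x=0, y=1, z=0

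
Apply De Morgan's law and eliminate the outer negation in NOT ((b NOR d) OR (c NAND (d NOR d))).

NOT (b NOR d) AND NOT (c NAND (d NOR d))
De Morgan's: NOT(OR of terms) = AND of negations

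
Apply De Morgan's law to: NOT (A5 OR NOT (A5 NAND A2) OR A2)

NOT A5 AND (A5 NAND A2) AND NOT A2
De Morgan's: NOT(OR of terms) = AND of negations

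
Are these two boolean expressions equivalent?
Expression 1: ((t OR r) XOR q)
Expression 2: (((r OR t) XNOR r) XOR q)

No. Counterexample: with q=0, t=0, r=0, Expression 1 = 0 but Expression 2 = 1.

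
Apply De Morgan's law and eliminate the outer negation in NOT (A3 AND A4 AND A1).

NOT A3 OR NOT A4 OR NOT A1
De Morgan's: NOT(AND of terms) = OR of negations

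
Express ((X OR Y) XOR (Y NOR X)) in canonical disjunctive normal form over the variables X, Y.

(NOT X AND NOT Y) OR (NOT X AND Y) OR (X AND NOT Y) OR (X AND Y)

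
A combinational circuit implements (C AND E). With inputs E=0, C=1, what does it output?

Substituting: (1 AND 0)
= 0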